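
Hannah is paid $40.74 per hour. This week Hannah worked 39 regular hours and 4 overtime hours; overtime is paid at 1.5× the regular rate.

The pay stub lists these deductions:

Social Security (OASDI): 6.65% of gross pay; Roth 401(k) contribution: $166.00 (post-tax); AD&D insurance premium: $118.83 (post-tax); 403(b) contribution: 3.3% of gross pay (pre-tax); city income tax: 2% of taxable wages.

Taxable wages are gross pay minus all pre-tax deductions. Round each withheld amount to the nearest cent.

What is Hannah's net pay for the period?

$1330.60

Regular pay: 39 × $40.74 = $1588.86
Overtime pay: 4 × $40.74 × 1.5 = $244.44
Gross pay = $1588.86 + $244.44 = $1833.30
403(b) contribution: $1833.30 × 0.033 = $60.50
Taxable wages = $1833.30 − $60.50 = $1772.80
City income tax: $1772.80 × 0.02 = $35.46
Social Security (OASDI): $1833.30 × 0.0665 = $121.91
Roth 401(k) contribution: $166.00
AD&D insurance premium: $118.83
Total deductions = $60.50 + $35.46 + $121.91 + $166.00 + $118.83 = $502.70
Net pay = $1833.30 − $502.70 = $1330.60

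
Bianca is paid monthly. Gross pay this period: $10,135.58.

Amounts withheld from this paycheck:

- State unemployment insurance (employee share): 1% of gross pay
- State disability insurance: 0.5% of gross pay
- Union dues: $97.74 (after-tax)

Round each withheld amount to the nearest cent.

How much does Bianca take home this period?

$9,885.80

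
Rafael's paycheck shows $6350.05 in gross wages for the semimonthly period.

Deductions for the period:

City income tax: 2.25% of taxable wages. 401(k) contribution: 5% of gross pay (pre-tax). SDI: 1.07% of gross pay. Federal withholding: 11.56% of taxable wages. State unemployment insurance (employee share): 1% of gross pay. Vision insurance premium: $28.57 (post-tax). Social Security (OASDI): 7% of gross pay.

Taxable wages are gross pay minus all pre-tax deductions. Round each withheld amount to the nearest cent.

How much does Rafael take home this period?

401(k) contribution: $6350.05 × 0.05 = $317.50
Taxable wages = $6350.05 − $317.50 = $6032.55
Federal withholding: $6032.55 × 0.1156 = $697.36
City income tax: $6032.55 × 0.0225 = $135.73
State unemployment insurance (employee share): $6350.05 × 0.01 = $63.50
SDI: $6350.05 × 0.0107 = $67.95
Social Security (OASDI): $6350.05 × 0.07 = $444.50
Vision insurance premium: $28.57
Total deductions = $317.50 + $697.36 + $135.73 + $63.50 + $67.95 + $444.50 + $28.57 = $1755.11
Net pay = $6350.05 − $1755.11 = $4594.94

$4594.94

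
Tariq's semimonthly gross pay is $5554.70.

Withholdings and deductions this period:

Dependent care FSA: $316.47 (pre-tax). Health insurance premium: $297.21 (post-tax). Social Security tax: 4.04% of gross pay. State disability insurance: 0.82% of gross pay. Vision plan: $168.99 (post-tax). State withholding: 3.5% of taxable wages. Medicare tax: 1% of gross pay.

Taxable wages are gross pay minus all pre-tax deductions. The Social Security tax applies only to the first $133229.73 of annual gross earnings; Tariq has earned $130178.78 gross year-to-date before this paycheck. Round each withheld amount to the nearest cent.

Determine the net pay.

$4364.33

Dependent care FSA: $316.47
Taxable wages = $5554.70 − $316.47 = $5238.23
State withholding: $5238.23 × 0.035 = $183.34
Medicare tax: $5554.70 × 0.01 = $55.55
Social Security tax: only $133229.73 − $130178.78 = $3050.95 of this check is subject → $3050.95 × 0.0404 = $123.26
State disability insurance: $5554.70 × 0.0082 = $45.55
Vision plan: $168.99
Health insurance premium: $297.21
Total deductions = $316.47 + $183.34 + $55.55 + $123.26 + $45.55 + $168.99 + $297.21 = $1190.37
Net pay = $5554.70 − $1190.37 = $4364.33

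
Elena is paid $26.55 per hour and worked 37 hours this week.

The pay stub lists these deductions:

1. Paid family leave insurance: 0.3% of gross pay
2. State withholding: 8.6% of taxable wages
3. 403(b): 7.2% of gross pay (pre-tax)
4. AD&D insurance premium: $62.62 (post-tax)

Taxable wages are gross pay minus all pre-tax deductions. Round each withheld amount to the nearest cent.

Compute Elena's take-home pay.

$767.65

Gross pay: 37 × $26.55 = $982.35
403(b): $982.35 × 0.072 = $70.73
Taxable wages = $982.35 − $70.73 = $911.62
State withholding: $911.62 × 0.086 = $78.40
Paid family leave insurance: $982.35 × 0.003 = $2.95
AD&D insurance premium: $62.62
Total deductions = $70.73 + $78.40 + $2.95 + $62.62 = $214.70
Net pay = $982.35 − $214.70 = $767.65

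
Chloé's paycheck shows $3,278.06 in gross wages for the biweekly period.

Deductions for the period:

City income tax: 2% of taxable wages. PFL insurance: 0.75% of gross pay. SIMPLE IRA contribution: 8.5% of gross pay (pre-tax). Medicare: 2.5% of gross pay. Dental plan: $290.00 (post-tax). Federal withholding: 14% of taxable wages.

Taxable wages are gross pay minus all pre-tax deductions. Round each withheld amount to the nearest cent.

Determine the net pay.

SIMPLE IRA contribution: $3,278.06 × 0.085 = $278.64
Taxable wages = $3,278.06 − $278.64 = $2,999.42
Federal withholding: $2,999.42 × 0.14 = $419.92
City income tax: $2,999.42 × 0.02 = $59.99
Medicare: $3,278.06 × 0.025 = $81.95
PFL insurance: $3,278.06 × 0.0075 = $24.59
Dental plan: $290.00
Total deductions = $278.64 + $419.92 + $59.99 + $81.95 + $24.59 + $290.00 = $1,155.09
Net pay = $3,278.06 − $1,155.09 = $2,122.97

$2,122.97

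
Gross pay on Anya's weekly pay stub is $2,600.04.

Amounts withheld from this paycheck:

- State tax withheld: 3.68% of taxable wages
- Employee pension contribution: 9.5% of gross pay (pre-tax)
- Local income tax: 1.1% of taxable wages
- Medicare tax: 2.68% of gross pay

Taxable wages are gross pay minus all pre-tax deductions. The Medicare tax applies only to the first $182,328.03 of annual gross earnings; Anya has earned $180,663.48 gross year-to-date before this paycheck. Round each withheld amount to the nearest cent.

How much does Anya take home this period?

Employee pension contribution: $2,600.04 × 0.095 = $247.00
Taxable wages = $2,600.04 − $247.00 = $2,353.04
State tax withheld: $2,353.04 × 0.0368 = $86.59
Local income tax: $2,353.04 × 0.011 = $25.88
Medicare tax: only $182,328.03 − $180,663.48 = $1,664.55 of this check is subject → $1,664.55 × 0.0268 = $44.61
Total deductions = $247.00 + $86.59 + $25.88 + $44.61 = $404.08
Net pay = $2,600.04 − $404.08 = $2,195.96

$2,195.96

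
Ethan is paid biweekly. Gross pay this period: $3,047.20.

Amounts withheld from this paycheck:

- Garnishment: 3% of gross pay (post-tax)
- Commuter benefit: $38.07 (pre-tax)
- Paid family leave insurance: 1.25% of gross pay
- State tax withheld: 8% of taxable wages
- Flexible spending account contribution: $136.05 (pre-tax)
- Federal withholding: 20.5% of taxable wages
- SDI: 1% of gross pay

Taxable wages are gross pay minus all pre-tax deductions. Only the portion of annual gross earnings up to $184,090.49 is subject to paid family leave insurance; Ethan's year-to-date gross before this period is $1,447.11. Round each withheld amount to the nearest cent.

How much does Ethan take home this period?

$1,894.27

Flexible spending account contribution: $136.05
Commuter benefit: $38.07
Pre-tax total = $136.05 + $38.07 = $174.12
Taxable wages = $3,047.20 − $174.12 = $2,873.08
Federal withholding: $2,873.08 × 0.205 = $588.98
State tax withheld: $2,873.08 × 0.08 = $229.85
Paid family leave insurance: cap not yet reached, full $3,047.20 is subject → $3,047.20 × 0.0125 = $38.09
SDI: $3,047.20 × 0.01 = $30.47
Garnishment: $3,047.20 × 0.03 = $91.42
Total deductions = $136.05 + $38.07 + $588.98 + $229.85 + $38.09 + $30.47 + $91.42 = $1,152.93
Net pay = $3,047.20 − $1,152.93 = $1,894.27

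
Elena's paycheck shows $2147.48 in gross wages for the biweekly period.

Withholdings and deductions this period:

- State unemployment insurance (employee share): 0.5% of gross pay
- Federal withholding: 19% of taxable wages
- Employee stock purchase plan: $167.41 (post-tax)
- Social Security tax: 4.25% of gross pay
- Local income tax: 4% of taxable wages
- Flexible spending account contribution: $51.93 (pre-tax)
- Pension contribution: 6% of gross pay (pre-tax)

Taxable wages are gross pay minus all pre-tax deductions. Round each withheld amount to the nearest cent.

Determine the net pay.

Flexible spending account contribution: $51.93
Pension contribution: $2147.48 × 0.06 = $128.85
Pre-tax total = $51.93 + $128.85 = $180.78
Taxable wages = $2147.48 − $180.78 = $1966.70
Local income tax: $1966.70 × 0.04 = $78.67
Federal withholding: $1966.70 × 0.19 = $373.67
State unemployment insurance (employee share): $2147.48 × 0.005 = $10.74
Social Security tax: $2147.48 × 0.0425 = $91.27
Employee stock purchase plan: $167.41
Total deductions = $51.93 + $128.85 + $78.67 + $373.67 + $10.74 + $91.27 + $167.41 = $902.54
Net pay = $2147.48 − $902.54 = $1244.94

$1244.94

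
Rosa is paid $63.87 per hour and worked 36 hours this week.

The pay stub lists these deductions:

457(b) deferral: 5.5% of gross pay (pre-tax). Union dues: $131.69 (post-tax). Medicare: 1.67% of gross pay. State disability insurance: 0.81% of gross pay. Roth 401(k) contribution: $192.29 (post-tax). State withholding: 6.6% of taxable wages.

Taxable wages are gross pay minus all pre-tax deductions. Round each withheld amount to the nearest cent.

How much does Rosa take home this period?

$1648.45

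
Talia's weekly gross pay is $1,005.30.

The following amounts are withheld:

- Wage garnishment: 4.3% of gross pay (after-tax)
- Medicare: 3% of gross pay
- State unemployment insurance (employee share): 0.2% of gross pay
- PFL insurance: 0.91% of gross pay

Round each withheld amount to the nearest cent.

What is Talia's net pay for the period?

$920.75

State unemployment insurance (employee share): $1,005.30 × 0.002 = $2.01
PFL insurance: $1,005.30 × 0.0091 = $9.15
Medicare: $1,005.30 × 0.03 = $30.16
Wage garnishment: $1,005.30 × 0.043 = $43.23
Total deductions = $2.01 + $9.15 + $30.16 + $43.23 = $84.55
Net pay = $1,005.30 − $84.55 = $920.75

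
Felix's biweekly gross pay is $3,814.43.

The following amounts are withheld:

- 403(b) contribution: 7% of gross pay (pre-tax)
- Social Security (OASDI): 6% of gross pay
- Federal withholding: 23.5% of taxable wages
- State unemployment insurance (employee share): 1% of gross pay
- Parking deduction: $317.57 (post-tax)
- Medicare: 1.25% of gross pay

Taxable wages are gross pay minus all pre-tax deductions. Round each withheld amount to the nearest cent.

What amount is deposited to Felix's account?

$2,081.52

403(b) contribution: $3,814.43 × 0.07 = $267.01
Taxable wages = $3,814.43 − $267.01 = $3,547.42
Federal withholding: $3,547.42 × 0.235 = $833.64
Medicare: $3,814.43 × 0.0125 = $47.68
State unemployment insurance (employee share): $3,814.43 × 0.01 = $38.14
Social Security (OASDI): $3,814.43 × 0.06 = $228.87
Parking deduction: $317.57
Total deductions = $267.01 + $833.64 + $47.68 + $38.14 + $228.87 + $317.57 = $1,732.91
Net pay = $3,814.43 − $1,732.91 = $2,081.52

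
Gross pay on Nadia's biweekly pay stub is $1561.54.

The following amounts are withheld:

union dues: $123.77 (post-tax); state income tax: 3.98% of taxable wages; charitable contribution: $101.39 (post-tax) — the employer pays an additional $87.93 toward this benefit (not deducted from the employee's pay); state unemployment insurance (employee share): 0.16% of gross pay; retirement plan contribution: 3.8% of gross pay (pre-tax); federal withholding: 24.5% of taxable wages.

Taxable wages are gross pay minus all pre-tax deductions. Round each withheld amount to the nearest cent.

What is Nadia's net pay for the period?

$846.71

Retirement plan contribution: $1561.54 × 0.038 = $59.34
Taxable wages = $1561.54 − $59.34 = $1502.20
State income tax: $1502.20 × 0.0398 = $59.79
Federal withholding: $1502.20 × 0.245 = $368.04
State unemployment insurance (employee share): $1561.54 × 0.0016 = $2.50
Union dues: $123.77
Charitable contribution: $101.39
(Employer's $87.93 toward charitable contribution is not withheld from the employee.)
Total deductions = $59.34 + $59.79 + $368.04 + $2.50 + $123.77 + $101.39 = $714.83
Net pay = $1561.54 − $714.83 = $846.71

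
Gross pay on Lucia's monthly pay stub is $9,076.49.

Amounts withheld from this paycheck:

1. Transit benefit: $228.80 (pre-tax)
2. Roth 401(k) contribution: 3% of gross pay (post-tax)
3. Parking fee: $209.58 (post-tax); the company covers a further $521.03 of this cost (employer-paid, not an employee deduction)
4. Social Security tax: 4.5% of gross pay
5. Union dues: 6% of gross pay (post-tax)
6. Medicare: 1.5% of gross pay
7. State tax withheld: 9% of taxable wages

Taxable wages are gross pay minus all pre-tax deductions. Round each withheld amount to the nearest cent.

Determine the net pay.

Transit benefit: $228.80
Taxable wages = $9,076.49 − $228.80 = $8,847.69
State tax withheld: $8,847.69 × 0.09 = $796.29
Social Security tax: $9,076.49 × 0.045 = $408.44
Medicare: $9,076.49 × 0.015 = $136.15
Union dues: $9,076.49 × 0.06 = $544.59
Roth 401(k) contribution: $9,076.49 × 0.03 = $272.29
Parking fee: $209.58
(Employer's $521.03 toward parking fee is not withheld from the employee.)
Total deductions = $228.80 + $796.29 + $408.44 + $136.15 + $544.59 + $272.29 + $209.58 = $2,596.14
Net pay = $9,076.49 − $2,596.14 = $6,480.35

$6,480.35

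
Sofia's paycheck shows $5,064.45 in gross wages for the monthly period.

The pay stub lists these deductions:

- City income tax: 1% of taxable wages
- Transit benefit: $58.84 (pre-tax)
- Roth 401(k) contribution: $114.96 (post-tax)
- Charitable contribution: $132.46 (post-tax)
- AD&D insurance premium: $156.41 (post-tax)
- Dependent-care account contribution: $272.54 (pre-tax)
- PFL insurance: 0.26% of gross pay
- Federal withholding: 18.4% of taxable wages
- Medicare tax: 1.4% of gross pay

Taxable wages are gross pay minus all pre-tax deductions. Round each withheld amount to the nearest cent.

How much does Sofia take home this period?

Dependent-care account contribution: $272.54
Transit benefit: $58.84
Pre-tax total = $272.54 + $58.84 = $331.38
Taxable wages = $5,064.45 − $331.38 = $4,733.07
City income tax: $4,733.07 × 0.01 = $47.33
Federal withholding: $4,733.07 × 0.184 = $870.88
PFL insurance: $5,064.45 × 0.0026 = $13.17
Medicare tax: $5,064.45 × 0.014 = $70.90
Roth 401(k) contribution: $114.96
Charitable contribution: $132.46
AD&D insurance premium: $156.41
Total deductions = $272.54 + $58.84 + $47.33 + $870.88 + $13.17 + $70.90 + $114.96 + $132.46 + $156.41 = $1,737.49
Net pay = $5,064.45 − $1,737.49 = $3,326.96

$3,326.96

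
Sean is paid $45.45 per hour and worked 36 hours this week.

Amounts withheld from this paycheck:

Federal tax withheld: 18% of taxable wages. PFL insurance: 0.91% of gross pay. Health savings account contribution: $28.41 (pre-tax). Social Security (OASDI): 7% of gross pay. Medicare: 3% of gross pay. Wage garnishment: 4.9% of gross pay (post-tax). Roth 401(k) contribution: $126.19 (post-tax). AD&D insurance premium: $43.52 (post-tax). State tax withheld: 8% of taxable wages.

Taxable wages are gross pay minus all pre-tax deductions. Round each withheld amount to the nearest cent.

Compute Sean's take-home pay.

$761.38

Gross pay: 36 × $45.45 = $1,636.20
Health savings account contribution: $28.41
Taxable wages = $1,636.20 − $28.41 = $1,607.79
Federal tax withheld: $1,607.79 × 0.18 = $289.40
State tax withheld: $1,607.79 × 0.08 = $128.62
PFL insurance: $1,636.20 × 0.0091 = $14.89
Medicare: $1,636.20 × 0.03 = $49.09
Social Security (OASDI): $1,636.20 × 0.07 = $114.53
Wage garnishment: $1,636.20 × 0.049 = $80.17
Roth 401(k) contribution: $126.19
AD&D insurance premium: $43.52
Total deductions = $28.41 + $289.40 + $128.62 + $14.89 + $49.09 + $114.53 + $80.17 + $126.19 + $43.52 = $874.82
Net pay = $1,636.20 − $874.82 = $761.38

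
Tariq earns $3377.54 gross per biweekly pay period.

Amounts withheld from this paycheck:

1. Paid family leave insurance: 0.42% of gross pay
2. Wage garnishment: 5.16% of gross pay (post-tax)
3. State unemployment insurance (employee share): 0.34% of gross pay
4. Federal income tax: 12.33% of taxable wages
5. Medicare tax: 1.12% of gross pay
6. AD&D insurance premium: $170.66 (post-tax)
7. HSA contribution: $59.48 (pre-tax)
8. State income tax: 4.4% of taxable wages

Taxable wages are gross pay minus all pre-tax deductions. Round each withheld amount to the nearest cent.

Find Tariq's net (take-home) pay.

HSA contribution: $59.48
Taxable wages = $3377.54 − $59.48 = $3318.06
Federal income tax: $3318.06 × 0.1233 = $409.12
State income tax: $3318.06 × 0.044 = $145.99
Paid family leave insurance: $3377.54 × 0.0042 = $14.19
Medicare tax: $3377.54 × 0.0112 = $37.83
State unemployment insurance (employee share): $3377.54 × 0.0034 = $11.48
AD&D insurance premium: $170.66
Wage garnishment: $3377.54 × 0.0516 = $174.28
Total deductions = $59.48 + $409.12 + $145.99 + $14.19 + $37.83 + $11.48 + $170.66 + $174.28 = $1023.03
Net pay = $3377.54 − $1023.03 = $2354.51

$2354.51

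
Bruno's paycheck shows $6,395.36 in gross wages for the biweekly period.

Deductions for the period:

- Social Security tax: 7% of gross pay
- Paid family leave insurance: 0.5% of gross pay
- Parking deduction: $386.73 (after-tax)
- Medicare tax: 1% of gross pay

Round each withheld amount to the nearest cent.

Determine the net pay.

Medicare tax: $6,395.36 × 0.01 = $63.95
Paid family leave insurance: $6,395.36 × 0.005 = $31.98
Social Security tax: $6,395.36 × 0.07 = $447.68
Parking deduction: $386.73
Total deductions = $63.95 + $31.98 + $447.68 + $386.73 = $930.34
Net pay = $6,395.36 − $930.34 = $5,465.02

$5,465.02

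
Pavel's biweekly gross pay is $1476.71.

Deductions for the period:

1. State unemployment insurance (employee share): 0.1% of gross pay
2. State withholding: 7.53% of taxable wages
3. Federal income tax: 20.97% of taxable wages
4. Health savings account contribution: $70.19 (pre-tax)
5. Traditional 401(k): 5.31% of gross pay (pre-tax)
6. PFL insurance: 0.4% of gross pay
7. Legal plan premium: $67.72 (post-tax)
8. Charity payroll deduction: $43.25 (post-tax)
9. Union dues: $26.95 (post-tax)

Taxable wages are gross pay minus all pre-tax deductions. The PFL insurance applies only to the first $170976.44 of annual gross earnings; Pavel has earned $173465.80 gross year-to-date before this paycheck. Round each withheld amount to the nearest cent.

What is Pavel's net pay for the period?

Traditional 401(k): $1476.71 × 0.0531 = $78.41
Health savings account contribution: $70.19
Pre-tax total = $78.41 + $70.19 = $148.60
Taxable wages = $1476.71 − $148.60 = $1328.11
Federal income tax: $1328.11 × 0.2097 = $278.50
State withholding: $1328.11 × 0.0753 = $100.01
PFL insurance: annual cap $170976.44 already reached (YTD $173465.80), so $0.00
State unemployment insurance (employee share): $1476.71 × 0.001 = $1.48
Union dues: $26.95
Charity payroll deduction: $43.25
Legal plan premium: $67.72
Total deductions = $78.41 + $70.19 + $278.50 + $100.01 + $0.00 + $1.48 + $26.95 + $43.25 + $67.72 = $666.51
Net pay = $1476.71 − $666.51 = $810.20

$810.20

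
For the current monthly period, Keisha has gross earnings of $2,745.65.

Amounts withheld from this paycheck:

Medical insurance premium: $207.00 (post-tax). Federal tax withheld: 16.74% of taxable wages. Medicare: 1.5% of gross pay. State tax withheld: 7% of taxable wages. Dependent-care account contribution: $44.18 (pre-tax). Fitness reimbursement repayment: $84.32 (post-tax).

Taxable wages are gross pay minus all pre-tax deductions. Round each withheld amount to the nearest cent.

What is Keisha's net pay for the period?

Dependent-care account contribution: $44.18
Taxable wages = $2,745.65 − $44.18 = $2,701.47
State tax withheld: $2,701.47 × 0.07 = $189.10
Federal tax withheld: $2,701.47 × 0.1674 = $452.23
Medicare: $2,745.65 × 0.015 = $41.18
Medical insurance premium: $207.00
Fitness reimbursement repayment: $84.32
Total deductions = $44.18 + $189.10 + $452.23 + $41.18 + $207.00 + $84.32 = $1,018.01
Net pay = $2,745.65 − $1,018.01 = $1,727.64

$1,727.64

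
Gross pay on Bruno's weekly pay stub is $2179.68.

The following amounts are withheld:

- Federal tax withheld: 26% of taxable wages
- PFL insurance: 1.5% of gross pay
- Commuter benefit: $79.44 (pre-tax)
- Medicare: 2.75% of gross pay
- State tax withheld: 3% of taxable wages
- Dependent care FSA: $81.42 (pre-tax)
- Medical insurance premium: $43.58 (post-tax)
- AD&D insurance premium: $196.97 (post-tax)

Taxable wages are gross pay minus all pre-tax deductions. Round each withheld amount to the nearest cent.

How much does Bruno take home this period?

$1100.18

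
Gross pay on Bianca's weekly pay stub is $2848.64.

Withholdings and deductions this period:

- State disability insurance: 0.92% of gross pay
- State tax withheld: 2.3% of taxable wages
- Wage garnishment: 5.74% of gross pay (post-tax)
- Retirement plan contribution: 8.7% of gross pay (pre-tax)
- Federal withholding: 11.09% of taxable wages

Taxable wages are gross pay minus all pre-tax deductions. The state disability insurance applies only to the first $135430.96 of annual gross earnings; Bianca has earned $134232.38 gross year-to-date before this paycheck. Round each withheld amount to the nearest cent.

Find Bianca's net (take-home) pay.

Retirement plan contribution: $2848.64 × 0.087 = $247.83
Taxable wages = $2848.64 − $247.83 = $2600.81
State tax withheld: $2600.81 × 0.023 = $59.82
Federal withholding: $2600.81 × 0.1109 = $288.43
State disability insurance: only $135430.96 − $134232.38 = $1198.58 of this check is subject → $1198.58 × 0.0092 = $11.03
Wage garnishment: $2848.64 × 0.0574 = $163.51
Total deductions = $247.83 + $59.82 + $288.43 + $11.03 + $163.51 = $770.62
Net pay = $2848.64 − $770.62 = $2078.02

$2078.02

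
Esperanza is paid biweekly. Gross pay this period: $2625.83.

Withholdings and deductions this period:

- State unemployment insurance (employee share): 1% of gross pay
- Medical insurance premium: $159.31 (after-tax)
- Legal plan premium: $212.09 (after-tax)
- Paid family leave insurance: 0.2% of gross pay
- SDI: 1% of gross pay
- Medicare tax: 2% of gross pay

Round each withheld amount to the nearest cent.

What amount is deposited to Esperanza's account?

SDI: $2625.83 × 0.01 = $26.26
Paid family leave insurance: $2625.83 × 0.002 = $5.25
State unemployment insurance (employee share): $2625.83 × 0.01 = $26.26
Medicare tax: $2625.83 × 0.02 = $52.52
Legal plan premium: $212.09
Medical insurance premium: $159.31
Total deductions = $26.26 + $5.25 + $26.26 + $52.52 + $212.09 + $159.31 = $481.69
Net pay = $2625.83 − $481.69 = $2144.14

$2144.14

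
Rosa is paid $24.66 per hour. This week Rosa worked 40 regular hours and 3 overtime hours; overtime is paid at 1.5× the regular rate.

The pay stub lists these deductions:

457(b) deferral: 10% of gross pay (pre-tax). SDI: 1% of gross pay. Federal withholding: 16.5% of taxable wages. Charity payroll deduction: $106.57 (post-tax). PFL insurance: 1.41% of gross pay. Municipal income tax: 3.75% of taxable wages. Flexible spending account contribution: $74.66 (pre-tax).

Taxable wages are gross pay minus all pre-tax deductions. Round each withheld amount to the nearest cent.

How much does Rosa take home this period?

$595.08

Regular pay: 40 × $24.66 = $986.40
Overtime pay: 3 × $24.66 × 1.5 = $110.97
Gross pay = $986.40 + $110.97 = $1097.37
Flexible spending account contribution: $74.66
457(b) deferral: $1097.37 × 0.1 = $109.74
Pre-tax total = $74.66 + $109.74 = $184.40
Taxable wages = $1097.37 − $184.40 = $912.97
Municipal income tax: $912.97 × 0.0375 = $34.24
Federal withholding: $912.97 × 0.165 = $150.64
SDI: $1097.37 × 0.01 = $10.97
PFL insurance: $1097.37 × 0.0141 = $15.47
Charity payroll deduction: $106.57
Total deductions = $74.66 + $109.74 + $34.24 + $150.64 + $10.97 + $15.47 + $106.57 = $502.29
Net pay = $1097.37 − $502.29 = $595.08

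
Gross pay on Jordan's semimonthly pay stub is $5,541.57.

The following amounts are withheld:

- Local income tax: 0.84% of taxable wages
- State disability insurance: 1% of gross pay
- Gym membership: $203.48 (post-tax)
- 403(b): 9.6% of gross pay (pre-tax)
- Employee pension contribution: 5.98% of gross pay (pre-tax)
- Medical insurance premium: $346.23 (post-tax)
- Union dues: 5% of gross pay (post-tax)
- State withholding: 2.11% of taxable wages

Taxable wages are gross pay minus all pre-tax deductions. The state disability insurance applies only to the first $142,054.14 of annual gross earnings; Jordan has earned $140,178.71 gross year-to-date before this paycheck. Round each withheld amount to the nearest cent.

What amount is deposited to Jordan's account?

$3,694.64

Employee pension contribution: $5,541.57 × 0.0598 = $331.39
403(b): $5,541.57 × 0.096 = $531.99
Pre-tax total = $331.39 + $531.99 = $863.38
Taxable wages = $5,541.57 − $863.38 = $4,678.19
Local income tax: $4,678.19 × 0.0084 = $39.30
State withholding: $4,678.19 × 0.0211 = $98.71
State disability insurance: only $142,054.14 − $140,178.71 = $1,875.43 of this check is subject → $1,875.43 × 0.01 = $18.75
Union dues: $5,541.57 × 0.05 = $277.08
Gym membership: $203.48
Medical insurance premium: $346.23
Total deductions = $331.39 + $531.99 + $39.30 + $98.71 + $18.75 + $277.08 + $203.48 + $346.23 = $1,846.93
Net pay = $5,541.57 − $1,846.93 = $3,694.64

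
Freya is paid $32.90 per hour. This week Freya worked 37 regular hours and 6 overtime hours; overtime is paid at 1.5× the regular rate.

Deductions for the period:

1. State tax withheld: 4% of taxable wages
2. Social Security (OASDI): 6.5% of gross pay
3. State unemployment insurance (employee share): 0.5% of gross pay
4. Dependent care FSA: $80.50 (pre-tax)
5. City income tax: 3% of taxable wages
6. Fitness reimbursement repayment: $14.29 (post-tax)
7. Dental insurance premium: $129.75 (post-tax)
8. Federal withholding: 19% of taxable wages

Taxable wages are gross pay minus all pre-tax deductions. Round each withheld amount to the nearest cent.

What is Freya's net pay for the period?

$810.36

Regular pay: 37 × $32.90 = $1,217.30
Overtime pay: 6 × $32.90 × 1.5 = $296.10
Gross pay = $1,217.30 + $296.10 = $1,513.40
Dependent care FSA: $80.50
Taxable wages = $1,513.40 − $80.50 = $1,432.90
Federal withholding: $1,432.90 × 0.19 = $272.25
State tax withheld: $1,432.90 × 0.04 = $57.32
City income tax: $1,432.90 × 0.03 = $42.99
State unemployment insurance (employee share): $1,513.40 × 0.005 = $7.57
Social Security (OASDI): $1,513.40 × 0.065 = $98.37
Fitness reimbursement repayment: $14.29
Dental insurance premium: $129.75
Total deductions = $80.50 + $272.25 + $57.32 + $42.99 + $7.57 + $98.37 + $14.29 + $129.75 = $703.04
Net pay = $1,513.40 − $703.04 = $810.36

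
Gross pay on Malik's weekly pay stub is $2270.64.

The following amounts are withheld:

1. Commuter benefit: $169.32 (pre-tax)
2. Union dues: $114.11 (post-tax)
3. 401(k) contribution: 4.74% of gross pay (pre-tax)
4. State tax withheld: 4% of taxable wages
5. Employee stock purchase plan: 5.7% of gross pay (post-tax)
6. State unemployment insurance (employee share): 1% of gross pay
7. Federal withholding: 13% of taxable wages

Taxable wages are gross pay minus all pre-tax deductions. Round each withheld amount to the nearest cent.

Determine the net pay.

401(k) contribution: $2270.64 × 0.0474 = $107.63
Commuter benefit: $169.32
Pre-tax total = $107.63 + $169.32 = $276.95
Taxable wages = $2270.64 − $276.95 = $1993.69
Federal withholding: $1993.69 × 0.13 = $259.18
State tax withheld: $1993.69 × 0.04 = $79.75
State unemployment insurance (employee share): $2270.64 × 0.01 = $22.71
Union dues: $114.11
Employee stock purchase plan: $2270.64 × 0.057 = $129.43
Total deductions = $107.63 + $169.32 + $259.18 + $79.75 + $22.71 + $114.11 + $129.43 = $882.13
Net pay = $2270.64 − $882.13 = $1388.51

$1388.51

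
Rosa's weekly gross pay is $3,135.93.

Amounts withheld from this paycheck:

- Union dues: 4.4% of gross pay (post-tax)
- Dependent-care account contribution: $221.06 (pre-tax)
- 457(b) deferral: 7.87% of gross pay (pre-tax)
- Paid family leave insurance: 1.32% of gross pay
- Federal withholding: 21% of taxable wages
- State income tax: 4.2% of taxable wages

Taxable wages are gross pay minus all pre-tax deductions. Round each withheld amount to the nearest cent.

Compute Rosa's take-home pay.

$1,816.35

457(b) deferral: $3,135.93 × 0.0787 = $246.80
Dependent-care account contribution: $221.06
Pre-tax total = $246.80 + $221.06 = $467.86
Taxable wages = $3,135.93 − $467.86 = $2,668.07
Federal withholding: $2,668.07 × 0.21 = $560.29
State income tax: $2,668.07 × 0.042 = $112.06
Paid family leave insurance: $3,135.93 × 0.0132 = $41.39
Union dues: $3,135.93 × 0.044 = $137.98
Total deductions = $246.80 + $221.06 + $560.29 + $112.06 + $41.39 + $137.98 = $1,319.58
Net pay = $3,135.93 − $1,319.58 = $1,816.35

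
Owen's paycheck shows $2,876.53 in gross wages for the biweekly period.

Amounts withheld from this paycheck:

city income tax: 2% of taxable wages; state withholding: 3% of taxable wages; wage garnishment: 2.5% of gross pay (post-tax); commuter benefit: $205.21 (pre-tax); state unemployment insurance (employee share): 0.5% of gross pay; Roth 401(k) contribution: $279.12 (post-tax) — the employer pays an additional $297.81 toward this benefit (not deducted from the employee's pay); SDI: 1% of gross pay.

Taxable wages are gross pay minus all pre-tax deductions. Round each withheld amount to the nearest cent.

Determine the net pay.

$2,143.57

Commuter benefit: $205.21
Taxable wages = $2,876.53 − $205.21 = $2,671.32
State withholding: $2,671.32 × 0.03 = $80.14
City income tax: $2,671.32 × 0.02 = $53.43
State unemployment insurance (employee share): $2,876.53 × 0.005 = $14.38
SDI: $2,876.53 × 0.01 = $28.77
Roth 401(k) contribution: $279.12
Wage garnishment: $2,876.53 × 0.025 = $71.91
(Employer's $297.81 toward Roth 401(k) contribution is not withheld from the employee.)
Total deductions = $205.21 + $80.14 + $53.43 + $14.38 + $28.77 + $279.12 + $71.91 = $732.96
Net pay = $2,876.53 − $732.96 = $2,143.57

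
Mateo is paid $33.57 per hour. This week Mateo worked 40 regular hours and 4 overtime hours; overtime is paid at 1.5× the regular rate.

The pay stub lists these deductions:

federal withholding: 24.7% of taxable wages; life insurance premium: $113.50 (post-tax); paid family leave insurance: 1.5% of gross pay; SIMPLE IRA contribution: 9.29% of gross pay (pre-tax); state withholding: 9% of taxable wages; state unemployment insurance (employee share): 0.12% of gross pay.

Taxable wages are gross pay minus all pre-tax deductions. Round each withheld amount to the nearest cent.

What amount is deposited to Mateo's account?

Regular pay: 40 × $33.57 = $1,342.80
Overtime pay: 4 × $33.57 × 1.5 = $201.42
Gross pay = $1,342.80 + $201.42 = $1,544.22
SIMPLE IRA contribution: $1,544.22 × 0.0929 = $143.46
Taxable wages = $1,544.22 − $143.46 = $1,400.76
Federal withholding: $1,400.76 × 0.247 = $345.99
State withholding: $1,400.76 × 0.09 = $126.07
Paid family leave insurance: $1,544.22 × 0.015 = $23.16
State unemployment insurance (employee share): $1,544.22 × 0.0012 = $1.85
Life insurance premium: $113.50
Total deductions = $143.46 + $345.99 + $126.07 + $23.16 + $1.85 + $113.50 = $754.03
Net pay = $1,544.22 − $754.03 = $790.19

$790.19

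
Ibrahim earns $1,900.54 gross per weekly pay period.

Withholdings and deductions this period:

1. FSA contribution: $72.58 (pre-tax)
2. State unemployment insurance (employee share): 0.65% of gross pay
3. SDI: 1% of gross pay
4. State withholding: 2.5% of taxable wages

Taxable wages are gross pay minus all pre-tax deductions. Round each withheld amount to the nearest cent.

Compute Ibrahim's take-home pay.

FSA contribution: $72.58
Taxable wages = $1,900.54 − $72.58 = $1,827.96
State withholding: $1,827.96 × 0.025 = $45.70
State unemployment insurance (employee share): $1,900.54 × 0.0065 = $12.35
SDI: $1,900.54 × 0.01 = $19.01
Total deductions = $72.58 + $45.70 + $12.35 + $19.01 = $149.64
Net pay = $1,900.54 − $149.64 = $1,750.90

$1,750.90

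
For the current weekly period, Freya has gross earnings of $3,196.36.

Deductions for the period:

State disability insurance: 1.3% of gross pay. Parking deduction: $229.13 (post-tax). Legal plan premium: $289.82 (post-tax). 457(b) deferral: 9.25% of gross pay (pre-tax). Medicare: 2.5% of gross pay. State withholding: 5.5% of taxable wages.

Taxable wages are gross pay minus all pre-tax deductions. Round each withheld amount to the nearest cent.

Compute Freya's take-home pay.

$2,100.75

457(b) deferral: $3,196.36 × 0.0925 = $295.66
Taxable wages = $3,196.36 − $295.66 = $2,900.70
State withholding: $2,900.70 × 0.055 = $159.54
State disability insurance: $3,196.36 × 0.013 = $41.55
Medicare: $3,196.36 × 0.025 = $79.91
Parking deduction: $229.13
Legal plan premium: $289.82
Total deductions = $295.66 + $159.54 + $41.55 + $79.91 + $229.13 + $289.82 = $1,095.61
Net pay = $3,196.36 − $1,095.61 = $2,100.75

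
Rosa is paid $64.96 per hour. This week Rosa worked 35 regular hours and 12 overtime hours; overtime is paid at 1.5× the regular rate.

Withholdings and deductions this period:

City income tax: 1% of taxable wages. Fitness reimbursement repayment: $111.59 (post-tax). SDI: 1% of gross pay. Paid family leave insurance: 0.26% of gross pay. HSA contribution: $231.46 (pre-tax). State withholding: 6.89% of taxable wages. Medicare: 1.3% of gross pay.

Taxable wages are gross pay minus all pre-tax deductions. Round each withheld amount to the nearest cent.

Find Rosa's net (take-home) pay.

Regular pay: 35 × $64.96 = $2,273.60
Overtime pay: 12 × $64.96 × 1.5 = $1,169.28
Gross pay = $2,273.60 + $1,169.28 = $3,442.88
HSA contribution: $231.46
Taxable wages = $3,442.88 − $231.46 = $3,211.42
State withholding: $3,211.42 × 0.0689 = $221.27
City income tax: $3,211.42 × 0.01 = $32.11
SDI: $3,442.88 × 0.01 = $34.43
Paid family leave insurance: $3,442.88 × 0.0026 = $8.95
Medicare: $3,442.88 × 0.013 = $44.76
Fitness reimbursement repayment: $111.59
Total deductions = $231.46 + $221.27 + $32.11 + $34.43 + $8.95 + $44.76 + $111.59 = $684.57
Net pay = $3,442.88 − $684.57 = $2,758.31

$2,758.31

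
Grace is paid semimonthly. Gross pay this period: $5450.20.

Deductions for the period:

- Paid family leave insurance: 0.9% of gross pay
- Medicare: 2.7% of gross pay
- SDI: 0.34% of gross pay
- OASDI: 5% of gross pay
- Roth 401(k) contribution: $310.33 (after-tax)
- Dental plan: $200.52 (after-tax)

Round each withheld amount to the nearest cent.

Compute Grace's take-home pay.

SDI: $5450.20 × 0.0034 = $18.53
Paid family leave insurance: $5450.20 × 0.009 = $49.05
OASDI: $5450.20 × 0.05 = $272.51
Medicare: $5450.20 × 0.027 = $147.16
Roth 401(k) contribution: $310.33
Dental plan: $200.52
Total deductions = $18.53 + $49.05 + $272.51 + $147.16 + $310.33 + $200.52 = $998.10
Net pay = $5450.20 − $998.10 = $4452.10

$4452.10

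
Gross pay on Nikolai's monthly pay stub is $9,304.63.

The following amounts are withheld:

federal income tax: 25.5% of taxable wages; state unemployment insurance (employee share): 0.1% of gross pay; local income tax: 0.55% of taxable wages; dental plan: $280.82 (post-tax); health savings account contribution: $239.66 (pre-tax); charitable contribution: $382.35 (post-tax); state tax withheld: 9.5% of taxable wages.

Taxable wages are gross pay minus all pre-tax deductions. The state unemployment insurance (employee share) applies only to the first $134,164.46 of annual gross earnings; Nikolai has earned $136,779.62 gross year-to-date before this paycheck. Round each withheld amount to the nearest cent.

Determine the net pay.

$5,179.20

Health savings account contribution: $239.66
Taxable wages = $9,304.63 − $239.66 = $9,064.97
Federal income tax: $9,064.97 × 0.255 = $2,311.57
State tax withheld: $9,064.97 × 0.095 = $861.17
Local income tax: $9,064.97 × 0.0055 = $49.86
State unemployment insurance (employee share): annual cap $134,164.46 already reached (YTD $136,779.62), so $0.00
Charitable contribution: $382.35
Dental plan: $280.82
Total deductions = $239.66 + $2,311.57 + $861.17 + $49.86 + $0.00 + $382.35 + $280.82 = $4,125.43
Net pay = $9,304.63 − $4,125.43 = $5,179.20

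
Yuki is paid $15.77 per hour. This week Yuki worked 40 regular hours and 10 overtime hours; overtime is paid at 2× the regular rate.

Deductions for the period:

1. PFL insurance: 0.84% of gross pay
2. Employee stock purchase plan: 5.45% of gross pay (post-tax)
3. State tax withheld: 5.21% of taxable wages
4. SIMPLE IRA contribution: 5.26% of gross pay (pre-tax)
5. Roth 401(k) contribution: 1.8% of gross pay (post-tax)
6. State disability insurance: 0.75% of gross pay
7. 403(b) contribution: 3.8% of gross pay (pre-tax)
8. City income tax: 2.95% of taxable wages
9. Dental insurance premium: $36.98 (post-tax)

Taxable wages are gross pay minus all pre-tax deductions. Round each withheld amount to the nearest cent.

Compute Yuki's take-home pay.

$669.63

Regular pay: 40 × $15.77 = $630.80
Overtime pay: 10 × $15.77 × 2 = $315.40
Gross pay = $630.80 + $315.40 = $946.20
403(b) contribution: $946.20 × 0.038 = $35.96
SIMPLE IRA contribution: $946.20 × 0.0526 = $49.77
Pre-tax total = $35.96 + $49.77 = $85.73
Taxable wages = $946.20 − $85.73 = $860.47
City income tax: $860.47 × 0.0295 = $25.38
State tax withheld: $860.47 × 0.0521 = $44.83
State disability insurance: $946.20 × 0.0075 = $7.10
PFL insurance: $946.20 × 0.0084 = $7.95
Roth 401(k) contribution: $946.20 × 0.018 = $17.03
Dental insurance premium: $36.98
Employee stock purchase plan: $946.20 × 0.0545 = $51.57
Total deductions = $35.96 + $49.77 + $25.38 + $44.83 + $7.10 + $7.95 + $17.03 + $36.98 + $51.57 = $276.57
Net pay = $946.20 − $276.57 = $669.63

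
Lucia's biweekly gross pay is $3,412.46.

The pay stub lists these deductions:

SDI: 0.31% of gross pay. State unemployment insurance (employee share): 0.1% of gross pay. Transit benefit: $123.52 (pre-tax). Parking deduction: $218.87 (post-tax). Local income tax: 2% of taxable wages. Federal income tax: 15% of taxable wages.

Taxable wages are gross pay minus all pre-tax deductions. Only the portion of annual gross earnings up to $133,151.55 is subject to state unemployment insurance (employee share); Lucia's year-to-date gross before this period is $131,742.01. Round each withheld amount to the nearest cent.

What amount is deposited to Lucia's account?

$2,498.96

Transit benefit: $123.52
Taxable wages = $3,412.46 − $123.52 = $3,288.94
Local income tax: $3,288.94 × 0.02 = $65.78
Federal income tax: $3,288.94 × 0.15 = $493.34
State unemployment insurance (employee share): only $133,151.55 − $131,742.01 = $1,409.54 of this check is subject → $1,409.54 × 0.001 = $1.41
SDI: $3,412.46 × 0.0031 = $10.58
Parking deduction: $218.87
Total deductions = $123.52 + $65.78 + $493.34 + $1.41 + $10.58 + $218.87 = $913.50
Net pay = $3,412.46 − $913.50 = $2,498.96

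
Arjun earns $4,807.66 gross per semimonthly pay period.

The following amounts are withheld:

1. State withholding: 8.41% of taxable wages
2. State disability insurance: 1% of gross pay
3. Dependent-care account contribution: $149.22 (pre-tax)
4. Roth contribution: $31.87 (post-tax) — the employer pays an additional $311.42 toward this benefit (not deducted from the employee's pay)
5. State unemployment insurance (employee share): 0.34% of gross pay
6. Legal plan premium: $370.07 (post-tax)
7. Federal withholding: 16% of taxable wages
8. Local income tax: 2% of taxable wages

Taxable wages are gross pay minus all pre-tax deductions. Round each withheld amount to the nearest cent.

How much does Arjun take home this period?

Dependent-care account contribution: $149.22
Taxable wages = $4,807.66 − $149.22 = $4,658.44
Federal withholding: $4,658.44 × 0.16 = $745.35
State withholding: $4,658.44 × 0.0841 = $391.77
Local income tax: $4,658.44 × 0.02 = $93.17
State unemployment insurance (employee share): $4,807.66 × 0.0034 = $16.35
State disability insurance: $4,807.66 × 0.01 = $48.08
Roth contribution: $31.87
Legal plan premium: $370.07
(Employer's $311.42 toward Roth contribution is not withheld from the employee.)
Total deductions = $149.22 + $745.35 + $391.77 + $93.17 + $16.35 + $48.08 + $31.87 + $370.07 = $1,845.88
Net pay = $4,807.66 − $1,845.88 = $2,961.78

$2,961.78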